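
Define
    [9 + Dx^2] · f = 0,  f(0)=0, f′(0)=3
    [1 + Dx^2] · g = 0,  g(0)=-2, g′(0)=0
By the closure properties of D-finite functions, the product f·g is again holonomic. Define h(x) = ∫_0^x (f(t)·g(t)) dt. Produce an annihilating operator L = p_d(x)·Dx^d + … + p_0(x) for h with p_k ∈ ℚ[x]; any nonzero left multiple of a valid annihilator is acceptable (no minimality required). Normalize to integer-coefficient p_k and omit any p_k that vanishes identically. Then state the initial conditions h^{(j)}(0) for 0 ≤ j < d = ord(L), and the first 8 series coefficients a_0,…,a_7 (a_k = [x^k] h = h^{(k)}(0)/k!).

L = 64·Dx + 20·Dx^3 + Dx^5  (order 5).
h: a_k = 0, 0, -3, 0, 3, 0, -22/15, 0, …
ICs: h(0) = 0, h′(0) = 0, h′′(0) = -6, h′′′(0) = 0, h′′′′(0) = 72.

f: a_k = 0, 3, 0, -9/2, 0, 81/40, 0, -243/560, …
g: a_k = -2, 0, 1, 0, -1/12, 0, 1/360, 0, …
L₀ := L_f ⊗_s L_g (sym. prod.), ord ≤ 4.
h=∫₀ˣh₀: take L = L₀·Dx.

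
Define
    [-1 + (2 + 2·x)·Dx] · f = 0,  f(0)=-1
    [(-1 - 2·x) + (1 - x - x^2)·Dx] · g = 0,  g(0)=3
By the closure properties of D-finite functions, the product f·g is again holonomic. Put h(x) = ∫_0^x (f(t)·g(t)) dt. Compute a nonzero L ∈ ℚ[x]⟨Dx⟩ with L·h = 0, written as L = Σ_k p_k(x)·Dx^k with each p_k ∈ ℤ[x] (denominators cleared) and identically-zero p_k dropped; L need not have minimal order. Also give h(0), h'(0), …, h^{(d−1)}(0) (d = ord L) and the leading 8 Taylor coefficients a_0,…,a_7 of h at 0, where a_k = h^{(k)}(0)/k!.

L = (3 + 5·x + 3·x^2)·Dx + (-2 + 4·x^2 + 2·x^3)·Dx^2  (order 2).
h: a_k = 0, -3, -9/4, -19/8, -189/64, -2409/640, -2621/512, -50661/7168, …
ICs: h(0) = 0, h′(0) = -3.

f: a_k = -1, -1/2, 1/8, -1/16, 5/128, -7/256, 21/1024, -33/2048, …
g: a_k = 3, 3, 6, 9, 15, 24, 39, 63, …
f·g: L₀ = L_f ⊗_s L_g, ord ≤ 1·1.
h=∫₀ˣh₀: take L = L₀·Dx.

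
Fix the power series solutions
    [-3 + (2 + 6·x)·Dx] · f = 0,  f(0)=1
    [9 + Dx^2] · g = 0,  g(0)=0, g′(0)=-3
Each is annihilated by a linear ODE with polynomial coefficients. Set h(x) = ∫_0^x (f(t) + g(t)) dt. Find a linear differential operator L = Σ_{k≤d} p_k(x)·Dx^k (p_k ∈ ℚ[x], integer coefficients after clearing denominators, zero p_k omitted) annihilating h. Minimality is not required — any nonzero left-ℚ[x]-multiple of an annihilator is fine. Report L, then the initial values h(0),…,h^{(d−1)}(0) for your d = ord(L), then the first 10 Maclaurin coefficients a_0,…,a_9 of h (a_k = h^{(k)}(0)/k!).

L = (-63 - 216·x - 324·x^2)·Dx + (18 + 198·x + 648·x^2 + 648·x^3)·Dx^2 + (-7 - 24·x - 36·x^2)·Dx^3 + (2 + 22·x + 72·x^2 + 72·x^3)·Dx^4  (order 4).
h: a_k = 0, 1, -3/4, -3/8, 99/64, -81/128, 1971/2560, -2187/1024, 2557089/573440, -312741/32768, …
ICs: h(0) = 0, h′(0) = 1, h′′(0) = -3/2, h′′′(0) = -9/4.

f: a_k = 1, 3/2, -9/8, 27/16, -405/128, 1701/256, -15309/1024, 72171/2048, -2814669/32768, 14073345/65536, …
g: a_k = 0, -3, 0, 9/2, 0, -81/40, 0, 243/560, 0, -243/4480, …
Weyl lclm of L_f,L_g ⇒ L₀ (ord ≤ 3).
∫: right-multiply L₀ by Dx.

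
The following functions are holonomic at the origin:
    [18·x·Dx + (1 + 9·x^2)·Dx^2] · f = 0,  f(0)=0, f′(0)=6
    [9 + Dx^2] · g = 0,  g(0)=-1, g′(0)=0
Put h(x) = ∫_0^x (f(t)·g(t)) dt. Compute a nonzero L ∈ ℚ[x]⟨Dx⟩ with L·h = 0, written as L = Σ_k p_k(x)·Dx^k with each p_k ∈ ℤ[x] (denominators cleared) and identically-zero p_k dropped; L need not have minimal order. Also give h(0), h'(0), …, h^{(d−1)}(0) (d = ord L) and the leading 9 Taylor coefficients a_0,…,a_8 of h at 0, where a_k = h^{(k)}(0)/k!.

L = (810 + 18954·x^2 + 72171·x^4 + 236196·x^6 + 531441·x^8)·Dx + (972·x + 14580·x^3 + 78732·x^5 + 236196·x^7)·Dx^2 + (108 + 2592·x^2 + 13122·x^4 + 52488·x^6 + 118098·x^8)·Dx^3 + (108·x + 1620·x^3 + 8748·x^5 + 26244·x^7)·Dx^4 + (2 + 54·x^2 + 567·x^4 + 2916·x^6 + 6561·x^8)·Dx^5  (order 5).
h: a_k = 0, 0, -3, 0, 45/4, 0, -1323/40, 0, 316143/2240, …
ICs: h(0) = 0, h′(0) = 0, h′′(0) = -6, h′′′(0) = 0, h′′′′(0) = 270.

f: a_k = 0, 6, 0, -18, 0, 486/5, 0, -4374/7, 0, …
g: a_k = -1, 0, 9/2, 0, -27/8, 0, 81/80, 0, -729/4480, …
Sym-product of L_f,L_g gives L₀ (≤ ord 4).
h=∫₀ˣh₀: take L = L₀·Dx.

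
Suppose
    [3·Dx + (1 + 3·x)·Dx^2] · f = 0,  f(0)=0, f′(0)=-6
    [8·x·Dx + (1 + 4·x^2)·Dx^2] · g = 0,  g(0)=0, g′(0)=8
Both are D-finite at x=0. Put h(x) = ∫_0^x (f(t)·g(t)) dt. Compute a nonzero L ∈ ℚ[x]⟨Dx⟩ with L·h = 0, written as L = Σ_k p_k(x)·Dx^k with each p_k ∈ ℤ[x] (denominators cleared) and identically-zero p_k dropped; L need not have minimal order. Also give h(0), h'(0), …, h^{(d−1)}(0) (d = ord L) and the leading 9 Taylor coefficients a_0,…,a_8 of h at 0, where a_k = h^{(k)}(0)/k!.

L = (1632 + 8496·x + 23040·x^2 + 110016·x^3 + 207360·x^4 + 269568·x^5 + 82944·x^7)·Dx^2 + (418 + 6672·x + 44112·x^2 + 151488·x^3 + 393984·x^4 + 642816·x^5 + 725760·x^6 + 82944·x^7 + 290304·x^8)·Dx^3 + (204 + 1844·x + 12096·x^2 + 47408·x^3 + 122880·x^4 + 240192·x^5 + 331776·x^6 + 361728·x^7 + 82944·x^8 + 165888·x^9)·Dx^4 + (25 + 246·x + 1217·x^2 + 4128·x^3 + 10624·x^4 + 22080·x^5 + 34272·x^6 + 41472·x^7 + 43776·x^8 + 13824·x^9 + 20736·x^10)·Dx^5  (order 5).
h: a_k = 0, 0, 0, -16, 18, -16, 38, -528/5, 1089/5, …
ICs: h(0) = 0, h′(0) = 0, h′′(0) = 0, h′′′(0) = -96, h′′′′(0) = 432.

f: a_k = 0, -6, 9, -18, 81/2, -486/5, 243, -4374/7, 6561/4, …
g: a_k = 0, 8, 0, -32/3, 0, 128/5, 0, -512/7, 0, …
f·g: L₀ = L_f ⊗_s L_g, ord ≤ 2·2.
h=∫₀ˣh₀: take L = L₀·Dx.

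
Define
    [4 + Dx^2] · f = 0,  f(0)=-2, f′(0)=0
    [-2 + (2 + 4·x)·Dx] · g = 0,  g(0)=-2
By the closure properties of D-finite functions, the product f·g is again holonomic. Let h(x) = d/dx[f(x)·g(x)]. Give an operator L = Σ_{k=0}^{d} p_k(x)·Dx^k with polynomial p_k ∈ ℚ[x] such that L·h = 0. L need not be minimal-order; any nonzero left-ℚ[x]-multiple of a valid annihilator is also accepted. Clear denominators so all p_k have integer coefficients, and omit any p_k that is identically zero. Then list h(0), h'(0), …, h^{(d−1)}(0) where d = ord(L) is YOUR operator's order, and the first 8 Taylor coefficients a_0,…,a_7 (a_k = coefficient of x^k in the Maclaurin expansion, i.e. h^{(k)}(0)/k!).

f: a_k = -2, 0, 4, 0, -4/3, 0, 8/45, 0, …
g: a_k = -2, -2, 1, -1, 5/4, -7/4, 21/8, -33/8, …
L₀ := L_f ⊗_s L_g (sym. prod.), ord ≤ 2.
Differentiate: ansatz ord ≤ ord L₀ ⇒ L.
L = (53 + 288·x + 544·x^2 + 512·x^3 + 256·x^4) + (-2 - 36·x - 96·x^2 - 64·x^3)·Dx + (7 + 44·x + 108·x^2 + 128·x^3 + 64·x^4)·Dx^2  (order 2).
h: a_k = 4, -20, -18, 50/3, 65/6, -349/30, 2807/180, -44047/1260, …
ICs: h(0) = 4, h′(0) = -20.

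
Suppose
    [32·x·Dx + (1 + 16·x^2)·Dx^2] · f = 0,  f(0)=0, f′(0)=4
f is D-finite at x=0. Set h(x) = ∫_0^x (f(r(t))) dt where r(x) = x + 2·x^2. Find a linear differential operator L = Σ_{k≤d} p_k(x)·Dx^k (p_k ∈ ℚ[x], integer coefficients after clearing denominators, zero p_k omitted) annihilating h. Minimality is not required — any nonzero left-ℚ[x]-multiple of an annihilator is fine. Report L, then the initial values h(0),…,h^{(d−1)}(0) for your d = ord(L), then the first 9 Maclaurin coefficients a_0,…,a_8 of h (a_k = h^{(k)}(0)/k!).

f: a_k = 0, 4, 0, -64/3, 0, 1024/5, 0, -16384/7, 0, …
f∘r: x↦r, Dx↦Dx/r' in L_f ⇒ L₀.
h=∫h₀ ⇒ L = L₀·Dx.
L = (-4 + 32·x + 256·x^2 + 768·x^3 + 768·x^4)·Dx^2 + (1 + 4·x + 16·x^2 + 128·x^3 + 320·x^4 + 256·x^5)·Dx^3  (order 3).
h: a_k = 0, 0, 2, 8/3, -16/3, -128/5, -128/15, 5632/21, 5120/7, …
ICs: h(0) = 0, h′(0) = 0, h′′(0) = 4.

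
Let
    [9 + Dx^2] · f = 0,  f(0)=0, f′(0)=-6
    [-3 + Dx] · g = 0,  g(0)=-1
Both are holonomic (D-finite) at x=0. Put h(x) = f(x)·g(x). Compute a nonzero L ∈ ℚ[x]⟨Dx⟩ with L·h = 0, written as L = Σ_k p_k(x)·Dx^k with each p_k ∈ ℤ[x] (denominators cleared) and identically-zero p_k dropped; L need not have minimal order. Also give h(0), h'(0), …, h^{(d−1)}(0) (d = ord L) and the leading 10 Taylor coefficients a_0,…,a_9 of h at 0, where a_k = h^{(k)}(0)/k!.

L = 18 - 6·Dx + Dx^2  (order 2).
h: a_k = 0, 6, 18, 18, 0, -81/5, -81/5, -243/35, 0, 243/140, …
ICs: h(0) = 0, h′(0) = 6.

f: a_k = 0, -6, 0, 9, 0, -81/20, 0, 243/280, 0, -243/2240, …
g: a_k = -1, -3, -9/2, -9/2, -27/8, -81/40, -81/80, -243/560, -729/4480, -243/4480, …
Product ⇒ symmetric product L₀, ord ≤ 2.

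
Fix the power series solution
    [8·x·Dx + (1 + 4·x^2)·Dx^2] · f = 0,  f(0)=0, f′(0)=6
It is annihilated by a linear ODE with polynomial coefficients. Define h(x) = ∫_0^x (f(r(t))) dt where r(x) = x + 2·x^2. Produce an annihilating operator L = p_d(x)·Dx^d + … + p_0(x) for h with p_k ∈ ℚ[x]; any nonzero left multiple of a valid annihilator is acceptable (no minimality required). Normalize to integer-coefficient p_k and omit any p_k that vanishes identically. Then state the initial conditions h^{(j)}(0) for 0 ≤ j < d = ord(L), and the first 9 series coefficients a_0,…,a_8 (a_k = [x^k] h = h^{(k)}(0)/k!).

f: a_k = 0, 6, 0, -8, 0, 96/5, 0, -384/7, 0, …
L₀ from L_f via x↦r, Dx↦r'^{-1}Dx.
∫: right-multiply L₀ by Dx.
L = (-4 + 8·x + 64·x^2 + 192·x^3 + 192·x^4)·Dx^2 + (1 + 4·x + 4·x^2 + 32·x^3 + 80·x^4 + 64·x^5)·Dx^3  (order 3).
h: a_k = 0, 0, 3, 4, -2, -48/5, -64/5, 128/7, 624/7, …
ICs: h(0) = 0, h′(0) = 0, h′′(0) = 6.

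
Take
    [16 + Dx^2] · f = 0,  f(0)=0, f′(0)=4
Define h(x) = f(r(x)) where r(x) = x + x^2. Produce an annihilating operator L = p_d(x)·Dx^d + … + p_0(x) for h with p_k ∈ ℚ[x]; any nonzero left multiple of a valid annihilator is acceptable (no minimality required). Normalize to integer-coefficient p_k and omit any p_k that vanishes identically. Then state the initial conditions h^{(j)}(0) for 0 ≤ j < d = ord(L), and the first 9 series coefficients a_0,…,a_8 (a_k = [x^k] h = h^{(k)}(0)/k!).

L = (16 + 96·x + 192·x^2 + 128·x^3) - 2·Dx + (1 + 2·x)·Dx^2  (order 2).
h: a_k = 0, 4, 4, -32/3, -32, -352/15, 32, 25856/315, 2816/45, …
ICs: h(0) = 0, h′(0) = 4.

f: a_k = 0, 4, 0, -32/3, 0, 128/15, 0, -1024/315, 0, …
Substitute x→r, Dx→(1/r')Dx; clear ⇒ L₀.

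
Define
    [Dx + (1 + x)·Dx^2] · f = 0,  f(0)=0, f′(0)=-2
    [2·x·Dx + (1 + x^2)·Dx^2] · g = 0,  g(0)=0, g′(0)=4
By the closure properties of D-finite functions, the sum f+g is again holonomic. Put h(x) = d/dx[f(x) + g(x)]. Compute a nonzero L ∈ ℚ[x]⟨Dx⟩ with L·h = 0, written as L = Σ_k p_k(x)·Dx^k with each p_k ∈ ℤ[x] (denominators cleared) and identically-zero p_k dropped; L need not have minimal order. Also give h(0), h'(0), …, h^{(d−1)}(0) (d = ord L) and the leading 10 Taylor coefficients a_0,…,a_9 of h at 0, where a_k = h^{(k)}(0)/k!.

f: a_k = 0, -2, 1, -2/3, 1/2, -2/5, 1/3, -2/7, 1/4, -2/9, …
g: a_k = 0, 4, 0, -4/3, 0, 4/5, 0, -4/7, 0, 4/9, …
f+g: L₀ = lclm(L_f,L_g), ord ≤ 2+2.
h=h₀': d/dx-closure on L₀ ⇒ L.
L = (-2 - 6·x + 6·x^2 + 2·x^3) + (-4 - 4·x + 12·x^3 + 4·x^4)·Dx + (-1 + x + 2·x^2 + 2·x^3 + 3·x^4 + x^5)·Dx^2  (order 2).
h: a_k = 2, 2, -6, 2, 2, 2, -6, 2, 2, 2, …
ICs: h(0) = 2, h′(0) = 2.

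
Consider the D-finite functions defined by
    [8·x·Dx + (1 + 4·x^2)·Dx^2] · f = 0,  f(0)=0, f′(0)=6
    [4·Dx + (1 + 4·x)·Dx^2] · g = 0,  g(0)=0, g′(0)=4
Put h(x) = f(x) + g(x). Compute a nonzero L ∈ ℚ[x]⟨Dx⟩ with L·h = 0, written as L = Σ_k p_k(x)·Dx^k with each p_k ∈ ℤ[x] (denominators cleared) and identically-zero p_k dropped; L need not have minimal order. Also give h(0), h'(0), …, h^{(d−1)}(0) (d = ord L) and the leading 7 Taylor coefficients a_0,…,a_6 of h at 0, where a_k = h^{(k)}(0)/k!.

f: a_k = 0, 6, 0, -8, 0, 96/5, 0, …
g: a_k = 0, 4, -8, 64/3, -64, 1024/5, -2048/3, …
L₀ := lclm(L_f,L_g); ord L₀ ≤ 2+2.
L = (-8 - 96·x + 96·x^2 + 128·x^3)·Dx + (-10 - 16·x - 72·x^2 + 192·x^3 + 256·x^4)·Dx^2 + (-1 - 2·x + 8·x^2 + 8·x^3 + 48·x^4 + 64·x^5)·Dx^3  (order 3).
h: a_k = 0, 10, -8, 40/3, -64, 224, -2048/3, …
ICs: h(0) = 0, h′(0) = 10, h′′(0) = -16.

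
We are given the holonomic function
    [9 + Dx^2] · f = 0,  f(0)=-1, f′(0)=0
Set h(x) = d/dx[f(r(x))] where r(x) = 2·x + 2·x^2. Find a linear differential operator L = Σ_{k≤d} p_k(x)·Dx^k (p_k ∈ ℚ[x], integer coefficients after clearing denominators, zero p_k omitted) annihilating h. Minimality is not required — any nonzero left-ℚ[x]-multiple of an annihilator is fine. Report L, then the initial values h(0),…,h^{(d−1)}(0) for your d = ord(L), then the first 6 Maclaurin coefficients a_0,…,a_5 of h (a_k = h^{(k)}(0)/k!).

L = (48 + 288·x + 864·x^2 + 1152·x^3 + 576·x^4) + (-6 - 12·x)·Dx + (1 + 4·x + 4·x^2)·Dx^2  (order 2).
h: a_k = 0, 36, 108, -144, -1080, -7776/5, …
ICs: h(0) = 0, h′(0) = 36.

f: a_k = -1, 0, 9/2, 0, -27/8, 0, …
Change of var in L_f (x↦r) gives L₀.
Derive L from L₀ (diff closure).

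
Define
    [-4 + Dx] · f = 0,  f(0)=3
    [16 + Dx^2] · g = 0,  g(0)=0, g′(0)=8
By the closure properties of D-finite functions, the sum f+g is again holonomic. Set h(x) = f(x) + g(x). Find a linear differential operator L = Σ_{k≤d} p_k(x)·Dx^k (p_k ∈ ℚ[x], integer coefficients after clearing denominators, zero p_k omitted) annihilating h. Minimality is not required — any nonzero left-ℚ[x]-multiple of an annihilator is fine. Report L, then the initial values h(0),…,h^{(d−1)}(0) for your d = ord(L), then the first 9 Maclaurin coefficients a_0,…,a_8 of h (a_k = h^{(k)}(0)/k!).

f: a_k = 3, 12, 24, 32, 32, 128/5, 256/15, 1024/105, 512/105, …
g: a_k = 0, 8, 0, -64/3, 0, 256/15, 0, -2048/315, 0, …
f+g: L₀ = lclm(L_f,L_g), ord ≤ 1+2.
L = -64 + 16·Dx - 4·Dx^2 + Dx^3  (order 3).
h: a_k = 3, 20, 24, 32/3, 32, 128/3, 256/15, 1024/315, 512/105, …
ICs: h(0) = 3, h′(0) = 20, h′′(0) = 48.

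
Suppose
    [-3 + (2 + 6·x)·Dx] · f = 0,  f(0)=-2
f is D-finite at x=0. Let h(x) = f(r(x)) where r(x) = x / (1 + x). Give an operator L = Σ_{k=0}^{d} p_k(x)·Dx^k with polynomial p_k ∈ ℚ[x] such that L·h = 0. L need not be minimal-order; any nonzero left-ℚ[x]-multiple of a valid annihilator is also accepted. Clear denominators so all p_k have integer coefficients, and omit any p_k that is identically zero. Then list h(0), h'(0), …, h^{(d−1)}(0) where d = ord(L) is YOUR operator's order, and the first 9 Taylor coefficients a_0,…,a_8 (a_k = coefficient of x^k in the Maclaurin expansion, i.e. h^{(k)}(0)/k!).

f: a_k = -2, -3, 9/4, -27/8, 405/64, -1701/128, 15309/512, -72171/1024, 2814669/16384, …
Substitute x→r, Dx→(1/r')Dx; clear ⇒ L₀.
L = -3 + (2 + 10·x + 8·x^2)·Dx  (order 1).
h: a_k = -2, -3, 21/4, -87/8, 1677/64, -9069/128, 106305/512, -658335/1024, 33903165/16384, …
ICs: h(0) = -2.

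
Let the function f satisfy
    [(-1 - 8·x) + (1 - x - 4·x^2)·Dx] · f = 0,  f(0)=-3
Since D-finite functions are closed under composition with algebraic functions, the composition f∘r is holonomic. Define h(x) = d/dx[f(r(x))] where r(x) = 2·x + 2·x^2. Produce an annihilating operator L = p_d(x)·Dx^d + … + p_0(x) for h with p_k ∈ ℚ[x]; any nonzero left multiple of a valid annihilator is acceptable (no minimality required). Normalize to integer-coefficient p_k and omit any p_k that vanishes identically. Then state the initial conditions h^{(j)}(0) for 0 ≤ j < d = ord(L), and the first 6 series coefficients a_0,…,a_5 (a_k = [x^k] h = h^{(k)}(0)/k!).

L = (22 + 204·x + 1260·x^2 + 4672·x^3 + 8736·x^4 + 7680·x^5 + 2560·x^6) + (-1 - 16·x + 6·x^2 + 420·x^3 + 1520·x^4 + 2400·x^5 + 1792·x^6 + 512·x^7)·Dx  (order 1).
h: a_k = -6, -132, -1008, -8400, -62280, -447120, …
ICs: h(0) = -6.

f: a_k = -3, -3, -15, -27, -87, -195, …
Substitute x→r, Dx→(1/r')Dx; clear ⇒ L₀.
Differentiate: ansatz ord ≤ ord L₀ ⇒ L.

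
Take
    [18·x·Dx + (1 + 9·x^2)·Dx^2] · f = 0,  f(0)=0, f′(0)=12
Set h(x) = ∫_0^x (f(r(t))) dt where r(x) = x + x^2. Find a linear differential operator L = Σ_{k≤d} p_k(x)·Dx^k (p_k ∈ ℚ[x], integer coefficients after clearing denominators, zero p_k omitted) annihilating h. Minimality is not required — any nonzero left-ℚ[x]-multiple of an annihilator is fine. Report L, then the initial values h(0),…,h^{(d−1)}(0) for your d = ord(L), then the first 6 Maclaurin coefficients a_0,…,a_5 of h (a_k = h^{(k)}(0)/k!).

f: a_k = 0, 12, 0, -36, 0, 972/5, …
f∘r: x↦r, Dx↦Dx/r' in L_f ⇒ L₀.
∫: right-multiply L₀ by Dx.
L = (-2 + 18·x + 72·x^2 + 108·x^3 + 54·x^4)·Dx^2 + (1 + 2·x + 9·x^2 + 36·x^3 + 45·x^4 + 18·x^5)·Dx^3  (order 3).
h: a_k = 0, 0, 6, 4, -9, -108/5, …
ICs: h(0) = 0, h′(0) = 0, h′′(0) = 12.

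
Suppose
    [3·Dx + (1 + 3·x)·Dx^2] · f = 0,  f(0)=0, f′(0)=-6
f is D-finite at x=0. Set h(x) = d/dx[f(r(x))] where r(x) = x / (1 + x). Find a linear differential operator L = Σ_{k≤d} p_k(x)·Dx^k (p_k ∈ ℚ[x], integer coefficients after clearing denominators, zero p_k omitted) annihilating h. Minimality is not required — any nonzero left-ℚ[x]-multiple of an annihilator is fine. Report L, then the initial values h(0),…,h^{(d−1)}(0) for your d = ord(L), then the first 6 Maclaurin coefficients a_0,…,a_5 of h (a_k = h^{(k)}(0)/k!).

L = (5 + 8·x) + (1 + 5·x + 4·x^2)·Dx  (order 1).
h: a_k = -6, 30, -126, 510, -2046, 8190, …
ICs: h(0) = -6.

f: a_k = 0, -6, 9, -18, 81/2, -486/5, …
Substitute x→r, Dx→(1/r')Dx; clear ⇒ L₀.
Differentiate: ansatz ord ≤ ord L₀ ⇒ L.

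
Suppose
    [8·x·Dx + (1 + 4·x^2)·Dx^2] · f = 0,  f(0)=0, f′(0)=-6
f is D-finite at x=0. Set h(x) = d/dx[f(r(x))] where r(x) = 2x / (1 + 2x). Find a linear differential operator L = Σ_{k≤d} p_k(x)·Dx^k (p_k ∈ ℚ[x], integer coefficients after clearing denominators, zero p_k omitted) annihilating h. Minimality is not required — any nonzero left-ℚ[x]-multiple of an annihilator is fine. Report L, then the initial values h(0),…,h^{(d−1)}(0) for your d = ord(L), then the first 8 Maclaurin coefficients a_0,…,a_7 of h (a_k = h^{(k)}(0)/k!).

L = (4 + 40·x) + (1 + 4·x + 20·x^2)·Dx  (order 1).
h: a_k = -12, 48, 48, -1152, 3648, 8448, -106752, 258048, …
ICs: h(0) = -12.

f: a_k = 0, -6, 0, 8, 0, -96/5, 0, 384/7, …
Substitute x→r, Dx→(1/r')Dx; clear ⇒ L₀.
h₀' ⇒ L via d/dx closure of L₀.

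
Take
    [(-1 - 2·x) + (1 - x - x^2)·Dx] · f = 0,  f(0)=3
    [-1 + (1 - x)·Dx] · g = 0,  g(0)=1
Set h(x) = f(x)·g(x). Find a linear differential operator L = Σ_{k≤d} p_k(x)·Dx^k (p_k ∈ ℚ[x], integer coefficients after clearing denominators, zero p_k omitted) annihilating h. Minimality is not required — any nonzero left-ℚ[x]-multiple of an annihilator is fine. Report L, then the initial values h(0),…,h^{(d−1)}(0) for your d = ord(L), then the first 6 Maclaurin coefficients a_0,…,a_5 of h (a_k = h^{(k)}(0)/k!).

f: a_k = 3, 3, 6, 9, 15, 24, …
g: a_k = 1, 1, 1, 1, 1, 1, …
Product ⇒ symmetric product L₀, ord ≤ 1.
L = (-2 + 3·x^2) + (1 - 2·x + x^3)·Dx  (order 1).
h: a_k = 3, 6, 12, 21, 36, 60, …
ICs: h(0) = 3.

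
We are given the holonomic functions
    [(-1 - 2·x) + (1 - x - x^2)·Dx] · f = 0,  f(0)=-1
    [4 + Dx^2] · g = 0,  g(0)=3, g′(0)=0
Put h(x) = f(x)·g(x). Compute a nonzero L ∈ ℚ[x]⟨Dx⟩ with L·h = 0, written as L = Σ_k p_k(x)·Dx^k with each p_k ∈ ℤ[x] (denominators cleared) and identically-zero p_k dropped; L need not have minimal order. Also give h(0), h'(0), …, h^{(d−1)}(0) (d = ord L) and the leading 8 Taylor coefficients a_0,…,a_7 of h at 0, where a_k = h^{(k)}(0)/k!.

L = (-2 + 4·x + 4·x^2) + (2 + 4·x)·Dx + (-1 + x + x^2)·Dx^2  (order 2).
h: a_k = -3, -3, 0, -3, -5, -8, -191/15, -311/15, …
ICs: h(0) = -3, h′(0) = -3.

f: a_k = -1, -1, -2, -3, -5, -8, -13, -21, …
g: a_k = 3, 0, -6, 0, 2, 0, -4/15, 0, …
Sym-product of L_f,L_g gives L₀ (≤ ord 2).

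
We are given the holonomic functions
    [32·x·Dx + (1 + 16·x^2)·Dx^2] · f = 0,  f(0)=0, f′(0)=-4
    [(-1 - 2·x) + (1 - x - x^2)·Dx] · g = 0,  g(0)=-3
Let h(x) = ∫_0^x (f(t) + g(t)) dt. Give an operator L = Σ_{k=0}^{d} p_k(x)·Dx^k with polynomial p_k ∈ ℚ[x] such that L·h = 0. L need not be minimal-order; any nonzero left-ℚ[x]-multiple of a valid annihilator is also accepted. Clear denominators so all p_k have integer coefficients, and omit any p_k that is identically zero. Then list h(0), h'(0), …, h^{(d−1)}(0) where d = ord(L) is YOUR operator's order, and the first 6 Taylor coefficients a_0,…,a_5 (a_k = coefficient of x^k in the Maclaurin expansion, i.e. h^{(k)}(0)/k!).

L = (64 - 256·x - 3904·x^2 - 6912·x^3 - 9696·x^4 - 1536·x^6)·Dx^2 + (-25 - 24·x + 542·x^2 - 780·x^3 - 6800·x^4 - 6560·x^5 - 768·x^6 - 1536·x^7)·Dx^3 + (2 + 17·x + 62·x^2 + 202·x^3 + 445·x^4 - 1136·x^5 - 576·x^6 - 256·x^7 - 256·x^8)·Dx^4  (order 4).
h: a_k = 0, -3, -7/2, -2, 37/12, -3, …
ICs: h(0) = 0, h′(0) = -3, h′′(0) = -7, h′′′(0) = -12.

f: a_k = 0, -4, 0, 64/3, 0, -1024/5, …
g: a_k = -3, -3, -6, -9, -15, -24, …
f+g: L₀ = lclm(L_f,L_g), ord ≤ 2+1.
Integrate: L := L₀·Dx.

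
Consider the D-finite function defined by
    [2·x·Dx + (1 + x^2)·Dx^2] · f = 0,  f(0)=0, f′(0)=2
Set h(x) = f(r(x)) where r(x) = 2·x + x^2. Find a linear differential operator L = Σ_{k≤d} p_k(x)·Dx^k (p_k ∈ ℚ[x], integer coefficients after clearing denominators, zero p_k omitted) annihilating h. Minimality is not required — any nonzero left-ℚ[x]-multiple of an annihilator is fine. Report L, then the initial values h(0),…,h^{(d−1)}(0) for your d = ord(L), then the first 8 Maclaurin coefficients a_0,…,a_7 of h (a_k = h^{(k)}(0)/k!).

L = (-1 + 8·x + 16·x^2 + 12·x^3 + 3·x^4)·Dx + (1 + x + 4·x^2 + 8·x^3 + 5·x^4 + x^5)·Dx^2  (order 2).
h: a_k = 0, 4, 2, -16/3, -8, 44/5, 94/3, -32/7, …
ICs: h(0) = 0, h′(0) = 4.

f: a_k = 0, 2, 0, -2/3, 0, 2/5, 0, -2/7, …
Change of var in L_f (x↦r) gives L₀.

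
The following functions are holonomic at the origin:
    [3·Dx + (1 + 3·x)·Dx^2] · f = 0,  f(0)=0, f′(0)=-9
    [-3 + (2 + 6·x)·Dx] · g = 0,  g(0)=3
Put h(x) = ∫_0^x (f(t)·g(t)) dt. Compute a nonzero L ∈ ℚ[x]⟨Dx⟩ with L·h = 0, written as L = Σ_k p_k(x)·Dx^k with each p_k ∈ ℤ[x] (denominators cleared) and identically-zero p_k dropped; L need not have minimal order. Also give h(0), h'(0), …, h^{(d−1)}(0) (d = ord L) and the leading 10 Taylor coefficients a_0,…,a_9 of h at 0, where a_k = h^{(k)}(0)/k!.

L = 9·Dx + (4 + 24·x + 36·x^2)·Dx^3  (order 3).
h: a_k = 0, 0, -27/2, 0, 81/32, -243/40, 17253/1280, -67797/2240, 19965123/286720, -5880843/35840, …
ICs: h(0) = 0, h′(0) = 0, h′′(0) = -27.

f: a_k = 0, -9, 27/2, -27, 243/4, -729/5, 729/2, -6561/7, 19683/8, -6561, …
g: a_k = 3, 9/2, -27/8, 81/16, -1215/128, 5103/256, -45927/1024, 216513/2048, -8444007/32768, 42220035/65536, …
L₀ := L_f ⊗_s L_g (sym. prod.), ord ≤ 2.
∫: right-multiply L₀ by Dx.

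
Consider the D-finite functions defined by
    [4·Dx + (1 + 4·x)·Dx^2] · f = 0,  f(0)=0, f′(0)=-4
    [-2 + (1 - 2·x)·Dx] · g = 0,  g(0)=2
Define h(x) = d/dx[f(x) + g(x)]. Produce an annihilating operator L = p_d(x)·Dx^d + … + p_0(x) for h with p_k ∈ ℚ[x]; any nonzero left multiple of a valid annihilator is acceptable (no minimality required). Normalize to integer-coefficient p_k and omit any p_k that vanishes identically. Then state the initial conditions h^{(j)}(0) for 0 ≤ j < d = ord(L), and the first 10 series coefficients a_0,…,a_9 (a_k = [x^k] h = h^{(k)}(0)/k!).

f: a_k = 0, -4, 8, -64/3, 64, -1024/5, 2048/3, -16384/7, 8192, -262144/9, …
g: a_k = 2, 4, 8, 16, 32, 64, 128, 256, 512, 1024, …
L₀ := lclm(L_f,L_g); ord L₀ ≤ 2+1.
h=h₀': d/dx-closure on L₀ ⇒ L.
L = (-28 - 16·x) + (1 - 40·x - 32·x^2)·Dx + (1 + 3·x - 6·x^2 - 8·x^3)·Dx^2  (order 2).
h: a_k = 0, 32, -16, 384, -704, 4864, -14592, 69632, -252928, 1069056, …
ICs: h(0) = 0, h′(0) = 32.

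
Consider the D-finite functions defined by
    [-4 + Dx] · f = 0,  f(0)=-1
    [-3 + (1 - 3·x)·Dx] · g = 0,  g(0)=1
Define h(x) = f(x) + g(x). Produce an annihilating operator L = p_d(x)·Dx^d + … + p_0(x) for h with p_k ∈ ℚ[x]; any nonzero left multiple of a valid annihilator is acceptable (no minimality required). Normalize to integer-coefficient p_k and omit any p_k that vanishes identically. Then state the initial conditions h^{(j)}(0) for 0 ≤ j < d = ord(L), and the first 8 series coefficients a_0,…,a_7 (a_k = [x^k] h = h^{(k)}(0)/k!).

L = (24 + 144·x) + (-2 - 96·x + 144·x^2)·Dx + (-1 + 15·x - 36·x^2)·Dx^2  (order 2).
h: a_k = 0, -1, 1, 49/3, 211/3, 3517/15, 32549/45, 687881/315, …
ICs: h(0) = 0, h′(0) = -1.

f: a_k = -1, -4, -8, -32/3, -32/3, -128/15, -256/45, -1024/315, …
g: a_k = 1, 3, 9, 27, 81, 243, 729, 2187, …
h₀=f+g: left-lcm gives L₀, ord ≤ 2.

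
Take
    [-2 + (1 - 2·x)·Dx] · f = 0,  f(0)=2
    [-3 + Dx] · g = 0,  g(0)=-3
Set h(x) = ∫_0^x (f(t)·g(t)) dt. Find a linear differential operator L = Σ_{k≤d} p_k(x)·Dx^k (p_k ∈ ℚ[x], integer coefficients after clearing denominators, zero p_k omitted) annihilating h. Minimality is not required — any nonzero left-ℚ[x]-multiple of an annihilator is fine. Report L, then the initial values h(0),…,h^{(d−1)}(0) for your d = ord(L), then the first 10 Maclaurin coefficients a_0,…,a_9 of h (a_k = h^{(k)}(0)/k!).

f: a_k = 2, 4, 8, 16, 32, 64, 128, 256, 512, 1024, …
g: a_k = -3, -9, -27/2, -27/2, -81/8, -243/40, -243/80, -729/560, -2187/4480, -729/4480, …
Product ⇒ symmetric product L₀, ord ≤ 1.
h=∫h₀ ⇒ L = L₀·Dx.
L = (5 - 6·x)·Dx + (-1 + 2·x)·Dx^2  (order 2).
h: a_k = 0, -6, -15, -29, -201/4, -1689/20, -5711/40, -1965/8, -963579/2240, -5139817/6720, …
ICs: h(0) = 0, h′(0) = -6.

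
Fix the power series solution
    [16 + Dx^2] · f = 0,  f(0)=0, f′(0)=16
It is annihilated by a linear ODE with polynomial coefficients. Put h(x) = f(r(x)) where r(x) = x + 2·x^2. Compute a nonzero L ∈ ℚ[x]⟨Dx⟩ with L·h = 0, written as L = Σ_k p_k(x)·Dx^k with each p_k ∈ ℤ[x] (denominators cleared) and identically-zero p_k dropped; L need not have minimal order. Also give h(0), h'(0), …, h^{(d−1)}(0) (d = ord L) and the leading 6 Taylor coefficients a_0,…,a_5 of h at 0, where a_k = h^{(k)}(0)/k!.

f: a_k = 0, 16, 0, -128/3, 0, 512/15, …
Change of var in L_f (x↦r) gives L₀.
L = (16 + 192·x + 768·x^2 + 1024·x^3) - 4·Dx + (1 + 4·x)·Dx^2  (order 2).
h: a_k = 0, 16, 32, -128/3, -256, -7168/15, …
ICs: h(0) = 0, h′(0) = 16.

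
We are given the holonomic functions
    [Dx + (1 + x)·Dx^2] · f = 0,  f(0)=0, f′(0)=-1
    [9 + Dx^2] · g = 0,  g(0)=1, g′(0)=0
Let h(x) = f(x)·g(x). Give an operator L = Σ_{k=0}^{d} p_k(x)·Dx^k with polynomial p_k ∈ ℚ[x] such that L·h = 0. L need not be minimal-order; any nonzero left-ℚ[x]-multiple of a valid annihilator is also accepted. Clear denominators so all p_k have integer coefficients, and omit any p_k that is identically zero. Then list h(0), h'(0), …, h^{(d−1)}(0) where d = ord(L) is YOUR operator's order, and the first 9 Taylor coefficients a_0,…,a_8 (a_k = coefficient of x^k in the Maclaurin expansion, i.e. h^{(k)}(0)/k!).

f: a_k = 0, -1, 1/2, -1/3, 1/4, -1/5, 1/6, -1/7, 1/8, …
g: a_k = 1, 0, -9/2, 0, 27/8, 0, -81/80, 0, 729/4480, …
L₀ := L_f ⊗_s L_g (sym. prod.), ord ≤ 4.
L = (2493 + 10854·x + 17091·x^2 + 11664·x^3 + 2916·x^4) + (612 + 1908·x + 1944·x^2 + 648·x^3)·Dx + (592 + 2484·x + 3834·x^2 + 2592·x^3 + 648·x^4)·Dx^2 + (68 + 212·x + 216·x^2 + 72·x^3)·Dx^3 + (35 + 142·x + 215·x^2 + 144·x^3 + 36·x^4)·Dx^4  (order 4).
h: a_k = 0, -1, 1/2, 25/6, -2, -83/40, 35/48, 361/560, -23/80, …
ICs: h(0) = 0, h′(0) = -1, h′′(0) = 1, h′′′(0) = 25.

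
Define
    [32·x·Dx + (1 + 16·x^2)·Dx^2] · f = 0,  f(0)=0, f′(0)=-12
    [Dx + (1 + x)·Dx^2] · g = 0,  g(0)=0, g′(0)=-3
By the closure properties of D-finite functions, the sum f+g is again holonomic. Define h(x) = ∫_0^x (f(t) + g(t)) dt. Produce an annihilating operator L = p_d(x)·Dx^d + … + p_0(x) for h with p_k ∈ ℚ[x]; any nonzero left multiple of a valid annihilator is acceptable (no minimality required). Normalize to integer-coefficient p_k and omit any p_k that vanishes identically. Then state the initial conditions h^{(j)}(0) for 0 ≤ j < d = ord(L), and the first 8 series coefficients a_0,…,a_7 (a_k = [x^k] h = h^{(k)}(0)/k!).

f: a_k = 0, -12, 0, 64, 0, -3072/5, 0, 49152/7, …
g: a_k = 0, -3, 3/2, -1, 3/4, -3/5, 1/2, -3/7, …
Sum ⇒ L₀ = lclm(L_f,L_g) in ℚ(x)⟨Dx⟩.
Integrate: L := L₀·Dx.
L = (-32 - 96·x + 1536·x^2 + 512·x^3)·Dx^2 + (-34 - 64·x + 1440·x^2 + 3072·x^3 + 1024·x^4)·Dx^3 + (-1 + 31·x + 32·x^2 + 512·x^3 + 768·x^4 + 256·x^5)·Dx^4  (order 4).
h: a_k = 0, 0, -15/2, 1/2, 63/4, 3/20, -205/2, 1/14, …
ICs: h(0) = 0, h′(0) = 0, h′′(0) = -15, h′′′(0) = 3.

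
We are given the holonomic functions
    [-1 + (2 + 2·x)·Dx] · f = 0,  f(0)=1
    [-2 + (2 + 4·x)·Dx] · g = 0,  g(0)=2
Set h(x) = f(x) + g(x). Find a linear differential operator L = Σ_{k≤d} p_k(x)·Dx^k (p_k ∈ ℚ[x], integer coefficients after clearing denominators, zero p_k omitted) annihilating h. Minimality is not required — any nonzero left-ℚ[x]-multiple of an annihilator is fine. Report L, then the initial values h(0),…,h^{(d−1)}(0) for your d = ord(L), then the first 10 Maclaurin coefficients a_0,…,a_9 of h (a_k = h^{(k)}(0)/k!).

L = -1 + (3 + 4·x)·Dx + (2 + 6·x + 4·x^2)·Dx^2  (order 2).
h: a_k = 3, 5/2, -9/8, 17/16, -165/128, 455/256, -2709/1024, 8481/2048, -220077/32768, 732875/65536, …
ICs: h(0) = 3, h′(0) = 5/2.

f: a_k = 1, 1/2, -1/8, 1/16, -5/128, 7/256, -21/1024, 33/2048, -429/32768, 715/65536, …
g: a_k = 2, 2, -1, 1, -5/4, 7/4, -21/8, 33/8, -429/64, 715/64, …
L₀ := lclm(L_f,L_g); ord L₀ ≤ 1+1.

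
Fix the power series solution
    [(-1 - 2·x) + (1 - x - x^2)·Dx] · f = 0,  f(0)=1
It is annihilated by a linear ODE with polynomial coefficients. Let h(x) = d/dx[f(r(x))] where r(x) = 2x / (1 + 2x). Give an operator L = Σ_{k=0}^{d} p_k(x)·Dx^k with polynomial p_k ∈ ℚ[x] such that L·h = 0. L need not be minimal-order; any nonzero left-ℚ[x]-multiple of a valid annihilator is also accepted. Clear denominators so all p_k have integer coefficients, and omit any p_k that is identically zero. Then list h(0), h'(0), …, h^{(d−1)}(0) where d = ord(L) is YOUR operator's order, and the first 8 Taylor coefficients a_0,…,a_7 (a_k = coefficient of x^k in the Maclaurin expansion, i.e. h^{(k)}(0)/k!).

L = (4 + 24·x + 96·x^2 + 96·x^3) + (-1 - 10·x - 24·x^2 + 8·x^3 + 48·x^4)·Dx  (order 1).
h: a_k = 2, 8, 0, 64, -160, 768, -2688, 10240, …
ICs: h(0) = 2.

f: a_k = 1, 1, 2, 3, 5, 8, 13, 21, …
Substitute x→r, Dx→(1/r')Dx; clear ⇒ L₀.
Differentiate: ansatz ord ≤ ord L₀ ⇒ L.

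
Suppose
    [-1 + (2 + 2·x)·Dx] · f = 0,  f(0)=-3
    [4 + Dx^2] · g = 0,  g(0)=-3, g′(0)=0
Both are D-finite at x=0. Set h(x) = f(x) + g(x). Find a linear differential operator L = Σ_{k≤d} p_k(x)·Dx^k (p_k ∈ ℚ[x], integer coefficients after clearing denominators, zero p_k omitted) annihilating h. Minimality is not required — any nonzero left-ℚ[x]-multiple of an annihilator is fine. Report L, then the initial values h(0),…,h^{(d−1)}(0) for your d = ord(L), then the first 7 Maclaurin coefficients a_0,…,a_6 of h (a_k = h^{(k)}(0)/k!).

f: a_k = -3, -3/2, 3/8, -3/16, 15/128, -21/256, 63/1024, …
g: a_k = -3, 0, 6, 0, -2, 0, 4/15, …
h₀=f+g: left-lcm gives L₀, ord ≤ 3.
L = (-76 - 128·x - 64·x^2) + (120 + 376·x + 384·x^2 + 128·x^3)·Dx + (-19 - 32·x - 16·x^2)·Dx^2 + (30 + 94·x + 96·x^2 + 32·x^3)·Dx^3  (order 3).
h: a_k = -6, -3/2, 51/8, -3/16, -241/128, -21/256, 5041/15360, …
ICs: h(0) = -6, h′(0) = -3/2, h′′(0) = 51/4.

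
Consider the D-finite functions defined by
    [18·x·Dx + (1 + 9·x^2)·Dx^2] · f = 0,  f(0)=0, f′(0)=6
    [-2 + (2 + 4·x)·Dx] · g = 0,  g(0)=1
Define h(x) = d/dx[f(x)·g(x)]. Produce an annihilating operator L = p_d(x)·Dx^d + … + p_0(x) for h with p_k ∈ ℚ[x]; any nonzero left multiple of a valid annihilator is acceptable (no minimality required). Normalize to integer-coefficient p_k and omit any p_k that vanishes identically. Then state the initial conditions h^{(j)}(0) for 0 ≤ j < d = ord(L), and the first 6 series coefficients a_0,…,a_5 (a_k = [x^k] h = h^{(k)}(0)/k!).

L = (5 + 60·x - 84·x^2 - 324·x^3 - 81·x^4) + (8 + 58·x + 18·x^2 - 618·x^3 - 1134·x^4 - 324·x^5)·Dx + (1 - 2·x - 14·x^2 - 54·x^3 - 219·x^4 - 324·x^5 - 108·x^6)·Dx^2  (order 2).
h: a_k = 6, 12, -63, -60, 2049/4, 5607/10, …
ICs: h(0) = 6, h′(0) = 12.

f: a_k = 0, 6, 0, -18, 0, 486/5, …
g: a_k = 1, 1, -1/2, 1/2, -5/8, 7/8, …
L₀ := L_f ⊗_s L_g (sym. prod.), ord ≤ 2.
Derive L from L₀ (diff closure).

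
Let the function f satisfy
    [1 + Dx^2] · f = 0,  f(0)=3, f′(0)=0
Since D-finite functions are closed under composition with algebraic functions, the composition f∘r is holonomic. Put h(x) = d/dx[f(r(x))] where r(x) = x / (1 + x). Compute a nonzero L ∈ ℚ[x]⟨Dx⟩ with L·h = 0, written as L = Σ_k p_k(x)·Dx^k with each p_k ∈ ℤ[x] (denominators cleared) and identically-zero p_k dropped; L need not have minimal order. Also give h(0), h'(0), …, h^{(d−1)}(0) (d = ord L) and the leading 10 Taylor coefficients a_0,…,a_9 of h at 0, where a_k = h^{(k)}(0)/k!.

L = (7 + 12·x + 6·x^2) + (6 + 18·x + 18·x^2 + 6·x^3)·Dx + (1 + 4·x + 6·x^2 + 4·x^3 + x^4)·Dx^2  (order 2).
h: a_k = 0, -3, 9, -35/2, 55/2, -1501/40, 1827/40, -16699/336, 26373/560, -4260601/120960, …
ICs: h(0) = 0, h′(0) = -3.

f: a_k = 3, 0, -3/2, 0, 1/8, 0, -1/240, 0, 1/13440, 0, …
h₀=f(r): pull back L_f along r ⇒ L₀.
h₀' ⇒ L via d/dx closure of L₀.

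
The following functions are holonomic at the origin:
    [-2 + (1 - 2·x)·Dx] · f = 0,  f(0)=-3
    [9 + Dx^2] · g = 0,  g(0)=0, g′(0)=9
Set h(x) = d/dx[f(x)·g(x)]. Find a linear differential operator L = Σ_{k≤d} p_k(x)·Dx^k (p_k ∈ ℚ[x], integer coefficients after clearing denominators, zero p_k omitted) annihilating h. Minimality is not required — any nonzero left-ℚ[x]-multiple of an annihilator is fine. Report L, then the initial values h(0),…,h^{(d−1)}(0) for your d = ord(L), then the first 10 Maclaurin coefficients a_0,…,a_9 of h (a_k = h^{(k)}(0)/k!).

f: a_k = -3, -6, -12, -24, -48, -96, -192, -384, -768, -1536, …
g: a_k = 0, 9, 0, -27/2, 0, 243/40, 0, -729/560, 0, 729/4480, …
Sym-product of L_f,L_g gives L₀ (≤ ord 2).
Derive L from L₀ (diff closure).
L = (1 - 36·x + 36·x^2) + (-4 + 8·x)·Dx + (1 - 4·x + 4·x^2)·Dx^2  (order 2).
h: a_k = -27, -108, -405/2, -540, -11529/8, -34587/10, -643437/80, -643437/35, -185329539/4480, -20592171/224, …
ICs: h(0) = -27, h′(0) = -108.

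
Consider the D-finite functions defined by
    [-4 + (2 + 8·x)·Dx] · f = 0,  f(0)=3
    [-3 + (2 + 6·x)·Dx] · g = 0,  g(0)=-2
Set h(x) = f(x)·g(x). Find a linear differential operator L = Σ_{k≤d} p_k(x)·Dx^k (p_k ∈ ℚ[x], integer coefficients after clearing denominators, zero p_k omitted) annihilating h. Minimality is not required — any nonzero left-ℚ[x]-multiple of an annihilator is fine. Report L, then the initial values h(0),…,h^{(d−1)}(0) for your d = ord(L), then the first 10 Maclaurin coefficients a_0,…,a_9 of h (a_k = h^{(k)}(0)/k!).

f: a_k = 3, 6, -6, 12, -30, 84, -252, 792, -2574, 8580, …
g: a_k = -2, -3, 9/4, -27/8, 405/64, -1701/128, 15309/512, -72171/1024, 2814669/16384, -14073345/32768, …
Product ⇒ symmetric product L₀, ord ≤ 1.
L = (-7 - 24·x) + (2 + 14·x + 24·x^2)·Dx  (order 1).
h: a_k = -6, -21, 3/4, -21/8, 591/64, -4179/128, 59391/512, -424053/1024, 24334983/16384, -175350567/32768, …
ICs: h(0) = -6.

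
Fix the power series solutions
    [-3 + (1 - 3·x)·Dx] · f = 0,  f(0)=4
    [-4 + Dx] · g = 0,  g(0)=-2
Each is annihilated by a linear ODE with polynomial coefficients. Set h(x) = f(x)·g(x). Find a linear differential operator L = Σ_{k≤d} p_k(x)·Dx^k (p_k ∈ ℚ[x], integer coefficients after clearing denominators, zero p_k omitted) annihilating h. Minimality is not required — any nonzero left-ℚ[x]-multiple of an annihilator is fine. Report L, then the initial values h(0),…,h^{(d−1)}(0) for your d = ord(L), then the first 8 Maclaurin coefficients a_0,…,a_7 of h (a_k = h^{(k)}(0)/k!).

f: a_k = 4, 12, 36, 108, 324, 972, 2916, 8748, …
g: a_k = -2, -8, -16, -64/3, -64/3, -256/15, -512/45, -2048/315, …
L₀ := L_f ⊗_s L_g (sym. prod.), ord ≤ 1.
L = (7 - 12·x) + (-1 + 3·x)·Dx  (order 1).
h: a_k = -8, -56, -232, -2344/3, -7288/3, -110344/15, -995144/45, -20906216/315, …
ICs: h(0) = -8.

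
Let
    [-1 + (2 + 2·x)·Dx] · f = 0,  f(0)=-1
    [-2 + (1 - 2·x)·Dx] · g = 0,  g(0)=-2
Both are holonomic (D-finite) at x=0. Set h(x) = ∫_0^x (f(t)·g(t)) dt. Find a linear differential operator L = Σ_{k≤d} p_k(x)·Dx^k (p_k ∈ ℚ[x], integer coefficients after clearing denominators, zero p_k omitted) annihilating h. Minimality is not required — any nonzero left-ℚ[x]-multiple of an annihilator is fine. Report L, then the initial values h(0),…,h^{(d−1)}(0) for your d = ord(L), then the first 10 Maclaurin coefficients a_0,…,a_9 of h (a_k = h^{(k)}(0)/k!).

L = (5 + 2·x)·Dx + (-2 + 2·x + 4·x^2)·Dx^2  (order 2).
h: a_k = 0, 2, 5/2, 13/4, 157/32, 2507/320, 3345/256, 80259/3584, 321069/8192, 1141531/16384, …
ICs: h(0) = 0, h′(0) = 2.

f: a_k = -1, -1/2, 1/8, -1/16, 5/128, -7/256, 21/1024, -33/2048, 429/32768, -715/65536, …
g: a_k = -2, -4, -8, -16, -32, -64, -128, -256, -512, -1024, …
L₀ := L_f ⊗_s L_g (sym. prod.), ord ≤ 1.
∫: right-multiply L₀ by Dx.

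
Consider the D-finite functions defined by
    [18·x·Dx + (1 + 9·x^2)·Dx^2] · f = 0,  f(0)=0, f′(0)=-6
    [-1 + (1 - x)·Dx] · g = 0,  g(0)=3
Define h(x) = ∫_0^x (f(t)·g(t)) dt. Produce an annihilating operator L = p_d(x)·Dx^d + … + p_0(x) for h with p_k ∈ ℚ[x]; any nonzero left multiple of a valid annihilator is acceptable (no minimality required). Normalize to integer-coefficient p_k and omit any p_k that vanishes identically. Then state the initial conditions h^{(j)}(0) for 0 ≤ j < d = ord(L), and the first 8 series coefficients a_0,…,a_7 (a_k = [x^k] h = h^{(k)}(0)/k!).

f: a_k = 0, -6, 0, 18, 0, -486/5, 0, 4374/7, …
g: a_k = 3, 3, 3, 3, 3, 3, 3, 3, …
L₀ := L_f ⊗_s L_g (sym. prod.), ord ≤ 2.
∫: right-multiply L₀ by Dx.
L = 18·x·Dx + (2 - 18·x + 36·x^2)·Dx^2 + (-1 + x - 9·x^2 + 9·x^3)·Dx^3  (order 3).
h: a_k = 0, 0, -9, -6, 9, 36/5, -213/5, -1278/35, …
ICs: h(0) = 0, h′(0) = 0, h′′(0) = -18.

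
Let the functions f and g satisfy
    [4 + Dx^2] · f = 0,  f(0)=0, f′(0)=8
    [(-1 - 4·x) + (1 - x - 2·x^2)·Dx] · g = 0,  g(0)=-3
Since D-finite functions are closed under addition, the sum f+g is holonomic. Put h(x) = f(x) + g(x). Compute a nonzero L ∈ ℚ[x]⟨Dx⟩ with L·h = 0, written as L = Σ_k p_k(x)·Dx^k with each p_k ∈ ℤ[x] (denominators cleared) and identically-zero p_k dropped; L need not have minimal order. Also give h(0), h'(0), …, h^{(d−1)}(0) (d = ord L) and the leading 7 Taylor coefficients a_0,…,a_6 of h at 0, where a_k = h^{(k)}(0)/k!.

f: a_k = 0, 8, 0, -16/3, 0, 16/15, 0, …
g: a_k = -3, -3, -9, -15, -33, -63, -129, …
Weyl lclm of L_f,L_g ⇒ L₀ (ord ≤ 3).
L = (-68 - 304·x - 200·x^2 - 320·x^3 - 160·x^4 - 128·x^5) + (20 - 12·x - 24·x^2 - 8·x^3 - 48·x^4 - 96·x^5 - 64·x^6)·Dx + (-17 - 76·x - 50·x^2 - 80·x^3 - 40·x^4 - 32·x^5)·Dx^2 + (5 - 3·x - 6·x^2 - 2·x^3 - 12·x^4 - 24·x^5 - 16·x^6)·Dx^3  (order 3).
h: a_k = -3, 5, -9, -61/3, -33, -929/15, -129, …
ICs: h(0) = -3, h′(0) = 5, h′′(0) = -18.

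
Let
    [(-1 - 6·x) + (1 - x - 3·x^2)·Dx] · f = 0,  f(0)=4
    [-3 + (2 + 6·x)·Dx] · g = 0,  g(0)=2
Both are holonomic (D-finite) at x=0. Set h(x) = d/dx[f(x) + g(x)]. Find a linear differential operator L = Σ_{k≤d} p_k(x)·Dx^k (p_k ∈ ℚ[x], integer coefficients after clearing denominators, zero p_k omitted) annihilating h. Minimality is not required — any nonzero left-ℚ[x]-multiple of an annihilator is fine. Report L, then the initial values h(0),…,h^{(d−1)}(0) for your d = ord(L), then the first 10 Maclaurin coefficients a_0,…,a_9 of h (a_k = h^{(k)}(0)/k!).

f: a_k = 4, 4, 16, 28, 76, 160, 388, 868, 2032, 4636, …
g: a_k = 2, 3, -9/4, 27/8, -405/64, 1701/128, -15309/512, 72171/1024, -2814669/16384, 14073345/32768, …
Weyl lclm of L_f,L_g ⇒ L₀ (ord ≤ 2).
Derive L from L₀ (diff closure).
L = (-468 - 2754·x - 7452·x^2 - 6804·x^3 - 7290·x^4) + (-141 - 2052·x - 10179·x^2 - 21384·x^3 - 26001·x^4 - 21870·x^5)·Dx + (38 + 274·x + 546·x^2 - 234·x^3 - 2970·x^4 - 6642·x^5 - 4860·x^6)·Dx^2  (order 2).
h: a_k = 7, 55/2, 753/8, 4459/16, 110905/128, 550041/256, 6727021/1024, 30477619/2048, 1493872137/32768, 6315582925/65536, …
ICs: h(0) = 7, h′(0) = 55/2.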